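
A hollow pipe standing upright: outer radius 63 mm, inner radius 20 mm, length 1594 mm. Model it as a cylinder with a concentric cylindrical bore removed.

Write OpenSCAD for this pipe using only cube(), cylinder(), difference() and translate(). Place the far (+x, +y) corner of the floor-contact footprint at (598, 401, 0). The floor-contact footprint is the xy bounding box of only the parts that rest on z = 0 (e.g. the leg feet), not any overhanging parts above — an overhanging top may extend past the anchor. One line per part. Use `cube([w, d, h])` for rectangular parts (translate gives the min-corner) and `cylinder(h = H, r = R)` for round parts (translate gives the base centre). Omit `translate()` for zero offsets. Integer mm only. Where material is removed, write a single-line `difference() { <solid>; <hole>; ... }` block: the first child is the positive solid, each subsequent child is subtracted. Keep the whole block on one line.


difference() { translate([535, 338, 0]) cylinder(h = 1594, r = 63); translate([535, 338, 0]) cylinder(h = 1594, r = 20); }


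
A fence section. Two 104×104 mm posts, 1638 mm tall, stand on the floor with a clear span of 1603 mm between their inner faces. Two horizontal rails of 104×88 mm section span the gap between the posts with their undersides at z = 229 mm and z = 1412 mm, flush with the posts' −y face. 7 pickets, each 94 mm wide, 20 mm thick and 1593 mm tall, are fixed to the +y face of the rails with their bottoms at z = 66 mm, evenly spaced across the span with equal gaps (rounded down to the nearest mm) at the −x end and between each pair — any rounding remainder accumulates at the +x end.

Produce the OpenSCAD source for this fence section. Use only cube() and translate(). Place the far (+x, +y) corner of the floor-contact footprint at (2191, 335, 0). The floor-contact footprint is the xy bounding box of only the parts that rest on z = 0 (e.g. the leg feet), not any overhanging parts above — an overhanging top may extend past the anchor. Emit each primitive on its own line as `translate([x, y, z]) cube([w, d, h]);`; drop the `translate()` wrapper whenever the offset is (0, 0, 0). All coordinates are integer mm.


translate([380, 231, 0]) cube([104, 104, 1638]);
translate([2087, 231, 0]) cube([104, 104, 1638]);
translate([484, 231, 229]) cube([1603, 104, 88]);
translate([484, 231, 1412]) cube([1603, 104, 88]);
translate([602, 335, 66]) cube([94, 20, 1593]);
translate([814, 335, 66]) cube([94, 20, 1593]);
translate([1026, 335, 66]) cube([94, 20, 1593]);
translate([1238, 335, 66]) cube([94, 20, 1593]);
translate([1450, 335, 66]) cube([94, 20, 1593]);
translate([1662, 335, 66]) cube([94, 20, 1593]);
translate([1874, 335, 66]) cube([94, 20, 1593]);


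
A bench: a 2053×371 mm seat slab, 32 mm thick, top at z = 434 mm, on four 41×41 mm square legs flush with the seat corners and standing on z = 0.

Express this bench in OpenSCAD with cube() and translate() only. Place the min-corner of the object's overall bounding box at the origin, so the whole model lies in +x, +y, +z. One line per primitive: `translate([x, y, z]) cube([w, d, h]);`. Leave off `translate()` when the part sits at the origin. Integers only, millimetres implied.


translate([0, 0, 402]) cube([2053, 371, 32]);
cube([41, 41, 402]);
translate([0, 330, 0]) cube([41, 41, 402]);
translate([2012, 0, 0]) cube([41, 41, 402]);
translate([2012, 330, 0]) cube([41, 41, 402]);


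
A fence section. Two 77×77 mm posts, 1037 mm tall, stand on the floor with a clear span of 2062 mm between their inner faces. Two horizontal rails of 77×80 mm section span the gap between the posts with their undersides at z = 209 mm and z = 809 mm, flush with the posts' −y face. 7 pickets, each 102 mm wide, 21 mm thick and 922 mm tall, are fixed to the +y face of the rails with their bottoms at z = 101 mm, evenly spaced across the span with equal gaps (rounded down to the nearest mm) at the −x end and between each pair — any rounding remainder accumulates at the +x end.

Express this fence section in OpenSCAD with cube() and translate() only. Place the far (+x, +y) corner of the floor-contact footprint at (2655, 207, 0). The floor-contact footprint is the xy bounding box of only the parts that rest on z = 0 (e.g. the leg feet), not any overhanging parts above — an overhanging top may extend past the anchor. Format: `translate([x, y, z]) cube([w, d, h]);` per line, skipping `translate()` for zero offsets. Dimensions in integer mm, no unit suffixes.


translate([439, 130, 0]) cube([77, 77, 1037]);
translate([2578, 130, 0]) cube([77, 77, 1037]);
translate([516, 130, 209]) cube([2062, 77, 80]);
translate([516, 130, 809]) cube([2062, 77, 80]);
translate([684, 207, 101]) cube([102, 21, 922]);
translate([954, 207, 101]) cube([102, 21, 922]);
translate([1224, 207, 101]) cube([102, 21, 922]);
translate([1494, 207, 101]) cube([102, 21, 922]);
translate([1764, 207, 101]) cube([102, 21, 922]);
translate([2034, 207, 101]) cube([102, 21, 922]);
translate([2304, 207, 101]) cube([102, 21, 922]);


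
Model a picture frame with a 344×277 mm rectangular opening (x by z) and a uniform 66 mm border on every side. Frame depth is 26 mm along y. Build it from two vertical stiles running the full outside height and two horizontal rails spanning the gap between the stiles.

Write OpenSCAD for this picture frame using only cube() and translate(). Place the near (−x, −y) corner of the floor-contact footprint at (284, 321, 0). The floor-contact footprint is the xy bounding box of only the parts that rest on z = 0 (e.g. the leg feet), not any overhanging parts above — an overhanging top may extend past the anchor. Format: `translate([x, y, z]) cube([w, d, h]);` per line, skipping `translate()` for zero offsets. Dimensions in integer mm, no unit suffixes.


translate([284, 321, 0]) cube([66, 26, 409]);
translate([694, 321, 0]) cube([66, 26, 409]);
translate([350, 321, 0]) cube([344, 26, 66]);
translate([350, 321, 343]) cube([344, 26, 66]);


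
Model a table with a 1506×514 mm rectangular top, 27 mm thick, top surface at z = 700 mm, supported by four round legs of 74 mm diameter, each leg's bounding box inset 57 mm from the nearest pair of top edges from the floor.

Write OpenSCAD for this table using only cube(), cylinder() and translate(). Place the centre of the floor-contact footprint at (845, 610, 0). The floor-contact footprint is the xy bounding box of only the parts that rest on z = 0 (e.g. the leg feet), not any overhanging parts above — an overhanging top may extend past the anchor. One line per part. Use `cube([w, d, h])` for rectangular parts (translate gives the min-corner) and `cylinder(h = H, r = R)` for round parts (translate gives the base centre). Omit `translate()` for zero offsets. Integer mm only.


translate([92, 353, 673]) cube([1506, 514, 27]);
translate([186, 447, 0]) cylinder(h = 673, r = 37);
translate([1504, 447, 0]) cylinder(h = 673, r = 37);
translate([186, 773, 0]) cylinder(h = 673, r = 37);
translate([1504, 773, 0]) cylinder(h = 673, r = 37);


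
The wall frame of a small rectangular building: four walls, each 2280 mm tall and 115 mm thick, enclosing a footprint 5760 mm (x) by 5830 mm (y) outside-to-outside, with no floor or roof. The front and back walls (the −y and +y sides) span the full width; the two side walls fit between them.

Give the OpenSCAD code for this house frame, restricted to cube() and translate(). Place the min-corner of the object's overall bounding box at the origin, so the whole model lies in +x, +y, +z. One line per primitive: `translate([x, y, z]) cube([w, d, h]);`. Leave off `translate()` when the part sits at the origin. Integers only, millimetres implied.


cube([5760, 115, 2280]);
translate([0, 5715, 0]) cube([5760, 115, 2280]);
translate([0, 115, 0]) cube([115, 5600, 2280]);
translate([5645, 115, 0]) cube([115, 5600, 2280]);


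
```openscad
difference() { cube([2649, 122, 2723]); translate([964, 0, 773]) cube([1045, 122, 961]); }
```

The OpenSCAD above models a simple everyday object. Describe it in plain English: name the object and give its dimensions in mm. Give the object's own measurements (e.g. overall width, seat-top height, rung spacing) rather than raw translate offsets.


A wall 2649 mm long (x), 122 mm thick (y), 2723 mm tall, with a rectangular window opening cut through it. The opening is 1045 mm wide and 961 mm tall; its sill is at z = 773 mm and its near (−x) edge is 964 mm from the wall's −x end. The opening passes through the full wall thickness.


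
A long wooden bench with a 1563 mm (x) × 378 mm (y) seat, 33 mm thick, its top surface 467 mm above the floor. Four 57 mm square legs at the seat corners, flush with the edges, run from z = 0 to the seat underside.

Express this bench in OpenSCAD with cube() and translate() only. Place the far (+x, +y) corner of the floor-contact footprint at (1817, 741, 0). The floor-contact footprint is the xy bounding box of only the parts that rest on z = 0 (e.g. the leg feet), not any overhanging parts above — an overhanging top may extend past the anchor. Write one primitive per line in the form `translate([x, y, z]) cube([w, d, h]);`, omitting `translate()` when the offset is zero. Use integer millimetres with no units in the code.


translate([254, 363, 434]) cube([1563, 378, 33]);
translate([254, 363, 0]) cube([57, 57, 434]);
translate([254, 684, 0]) cube([57, 57, 434]);
translate([1760, 363, 0]) cube([57, 57, 434]);
translate([1760, 684, 0]) cube([57, 57, 434]);


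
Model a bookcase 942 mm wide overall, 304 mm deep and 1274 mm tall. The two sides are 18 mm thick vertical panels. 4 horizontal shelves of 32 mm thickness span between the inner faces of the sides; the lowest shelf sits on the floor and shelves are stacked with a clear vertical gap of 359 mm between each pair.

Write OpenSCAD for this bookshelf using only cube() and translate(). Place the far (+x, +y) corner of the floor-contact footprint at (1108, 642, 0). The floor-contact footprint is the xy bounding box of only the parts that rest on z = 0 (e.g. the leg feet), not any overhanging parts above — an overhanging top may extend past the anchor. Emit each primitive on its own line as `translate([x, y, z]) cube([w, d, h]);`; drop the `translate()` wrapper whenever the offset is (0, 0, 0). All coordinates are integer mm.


translate([166, 338, 0]) cube([18, 304, 1274]);
translate([1090, 338, 0]) cube([18, 304, 1274]);
translate([184, 338, 0]) cube([906, 304, 32]);
translate([184, 338, 391]) cube([906, 304, 32]);
translate([184, 338, 782]) cube([906, 304, 32]);
translate([184, 338, 1173]) cube([906, 304, 32]);


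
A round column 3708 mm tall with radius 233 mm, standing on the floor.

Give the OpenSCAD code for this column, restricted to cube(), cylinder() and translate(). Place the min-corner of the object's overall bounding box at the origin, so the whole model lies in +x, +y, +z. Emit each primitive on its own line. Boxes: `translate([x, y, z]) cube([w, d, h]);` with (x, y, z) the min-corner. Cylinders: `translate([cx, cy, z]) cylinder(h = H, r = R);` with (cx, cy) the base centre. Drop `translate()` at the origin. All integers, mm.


translate([233, 233, 0]) cylinder(h = 3708, r = 233);


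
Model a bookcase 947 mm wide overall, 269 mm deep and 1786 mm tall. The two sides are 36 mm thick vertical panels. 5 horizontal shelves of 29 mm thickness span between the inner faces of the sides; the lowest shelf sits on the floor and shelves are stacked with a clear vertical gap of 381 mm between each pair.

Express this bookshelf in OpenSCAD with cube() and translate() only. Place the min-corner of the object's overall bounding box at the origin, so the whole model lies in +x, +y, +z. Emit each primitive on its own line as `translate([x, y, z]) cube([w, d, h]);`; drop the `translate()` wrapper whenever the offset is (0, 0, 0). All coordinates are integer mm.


cube([36, 269, 1786]);
translate([911, 0, 0]) cube([36, 269, 1786]);
translate([36, 0, 0]) cube([875, 269, 29]);
translate([36, 0, 410]) cube([875, 269, 29]);
translate([36, 0, 820]) cube([875, 269, 29]);
translate([36, 0, 1230]) cube([875, 269, 29]);
translate([36, 0, 1640]) cube([875, 269, 29]);


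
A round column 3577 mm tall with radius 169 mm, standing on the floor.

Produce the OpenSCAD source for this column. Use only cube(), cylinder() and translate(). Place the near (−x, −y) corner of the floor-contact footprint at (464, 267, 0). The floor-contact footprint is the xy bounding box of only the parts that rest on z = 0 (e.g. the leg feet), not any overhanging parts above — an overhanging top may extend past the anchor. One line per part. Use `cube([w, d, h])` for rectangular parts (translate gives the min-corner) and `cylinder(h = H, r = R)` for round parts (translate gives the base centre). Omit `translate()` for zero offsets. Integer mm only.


translate([633, 436, 0]) cylinder(h = 3577, r = 169);


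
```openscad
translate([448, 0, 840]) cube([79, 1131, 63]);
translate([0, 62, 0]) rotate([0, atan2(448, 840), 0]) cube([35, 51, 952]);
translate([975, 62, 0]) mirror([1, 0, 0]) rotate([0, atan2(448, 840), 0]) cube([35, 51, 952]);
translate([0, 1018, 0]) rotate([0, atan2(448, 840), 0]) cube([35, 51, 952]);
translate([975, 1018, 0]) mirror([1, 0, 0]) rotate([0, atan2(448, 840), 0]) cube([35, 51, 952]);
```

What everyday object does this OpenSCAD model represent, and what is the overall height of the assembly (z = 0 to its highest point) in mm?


A sawhorse. The overall height is 903 mm.

A beam across two mirrored pairs of raked legs — a sawhorse. The beam's underside is at z = 840 (matching the legs' vertical rise in atan2(448, 840)) and the beam is 63 mm tall, so its top is at 840 + 63 = 903 mm. The raked legs top out at the beam's underside, so that is the highest point.


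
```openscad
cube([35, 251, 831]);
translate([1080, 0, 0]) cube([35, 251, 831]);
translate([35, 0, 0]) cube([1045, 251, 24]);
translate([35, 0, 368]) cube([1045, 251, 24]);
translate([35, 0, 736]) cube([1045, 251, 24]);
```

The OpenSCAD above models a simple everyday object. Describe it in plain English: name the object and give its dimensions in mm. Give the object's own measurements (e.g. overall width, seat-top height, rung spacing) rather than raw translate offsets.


An open bookshelf. Two side panels, each 35 mm thick, 251 mm deep and 831 mm tall, stand 1115 mm apart (outside-to-outside). Between them sit 3 shelves, each 24 mm thick and 251 mm deep, spanning the full gap between the sides. The bottom shelf rests on the floor (its underside at z = 0) and the clear gap between one shelf's top and the next shelf's underside is 344 mm.


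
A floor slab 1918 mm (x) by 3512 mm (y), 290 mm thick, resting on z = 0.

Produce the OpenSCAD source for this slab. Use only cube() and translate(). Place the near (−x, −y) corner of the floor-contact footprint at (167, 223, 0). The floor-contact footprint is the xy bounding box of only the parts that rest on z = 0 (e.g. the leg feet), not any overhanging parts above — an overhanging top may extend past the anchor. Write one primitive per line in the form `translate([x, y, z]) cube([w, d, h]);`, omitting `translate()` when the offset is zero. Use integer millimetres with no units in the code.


translate([167, 223, 0]) cube([1918, 3512, 290]);


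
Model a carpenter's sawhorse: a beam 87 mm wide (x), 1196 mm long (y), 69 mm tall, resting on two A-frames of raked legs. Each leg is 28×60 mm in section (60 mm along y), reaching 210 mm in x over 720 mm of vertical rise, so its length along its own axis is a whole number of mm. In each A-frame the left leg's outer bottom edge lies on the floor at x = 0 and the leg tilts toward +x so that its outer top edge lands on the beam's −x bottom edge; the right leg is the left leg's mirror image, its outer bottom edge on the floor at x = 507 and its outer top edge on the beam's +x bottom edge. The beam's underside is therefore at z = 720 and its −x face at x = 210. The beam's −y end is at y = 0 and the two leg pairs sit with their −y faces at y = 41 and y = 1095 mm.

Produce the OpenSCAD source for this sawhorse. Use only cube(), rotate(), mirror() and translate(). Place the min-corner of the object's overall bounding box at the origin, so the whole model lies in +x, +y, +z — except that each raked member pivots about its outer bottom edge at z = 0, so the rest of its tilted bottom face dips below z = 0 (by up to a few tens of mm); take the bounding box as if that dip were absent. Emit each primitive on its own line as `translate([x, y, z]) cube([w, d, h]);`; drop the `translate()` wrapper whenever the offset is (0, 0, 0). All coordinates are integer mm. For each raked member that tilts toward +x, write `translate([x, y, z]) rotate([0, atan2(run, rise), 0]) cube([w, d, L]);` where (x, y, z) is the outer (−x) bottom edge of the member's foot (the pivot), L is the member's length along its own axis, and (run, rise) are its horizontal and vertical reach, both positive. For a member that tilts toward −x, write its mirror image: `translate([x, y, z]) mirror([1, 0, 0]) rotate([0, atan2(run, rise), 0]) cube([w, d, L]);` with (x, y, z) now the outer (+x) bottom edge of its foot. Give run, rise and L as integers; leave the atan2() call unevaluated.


translate([210, 0, 720]) cube([87, 1196, 69]);
translate([0, 41, 0]) rotate([0, atan2(210, 720), 0]) cube([28, 60, 750]);
translate([507, 41, 0]) mirror([1, 0, 0]) rotate([0, atan2(210, 720), 0]) cube([28, 60, 750]);
translate([0, 1095, 0]) rotate([0, atan2(210, 720), 0]) cube([28, 60, 750]);
translate([507, 1095, 0]) mirror([1, 0, 0]) rotate([0, atan2(210, 720), 0]) cube([28, 60, 750]);


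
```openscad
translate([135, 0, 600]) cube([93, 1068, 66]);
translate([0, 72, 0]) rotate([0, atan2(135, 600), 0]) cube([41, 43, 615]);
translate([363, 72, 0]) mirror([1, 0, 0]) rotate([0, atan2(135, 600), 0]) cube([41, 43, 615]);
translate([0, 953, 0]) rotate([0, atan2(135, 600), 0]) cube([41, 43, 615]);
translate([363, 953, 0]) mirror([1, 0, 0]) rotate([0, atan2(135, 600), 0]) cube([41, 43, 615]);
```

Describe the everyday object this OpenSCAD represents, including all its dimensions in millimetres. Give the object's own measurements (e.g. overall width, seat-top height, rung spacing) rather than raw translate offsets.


A sawhorse. A 93×1068×66 mm beam (x, y, z) sits on two A-frame leg pairs. Each pair is two raked legs of 41×43 mm section (43 mm along y) splaying symmetrically in x. Each leg rises 600 mm vertically over 135 mm of horizontal reach and is 615 mm long along its own axis. Every leg's outer bottom edge rests on the floor and its outer top edge meets a bottom edge of the beam — the left legs (tilting toward +x) meet the beam's −x bottom edge, the right legs (their mirror images, tilting toward −x) meet its +x bottom edge — so the leg tops tuck under the beam, the beam's underside is 600 mm above the floor, and the feet are 363 mm apart outside-to-outside with the beam centred between them. The two leg pairs are set in 72 mm from either end of the beam.


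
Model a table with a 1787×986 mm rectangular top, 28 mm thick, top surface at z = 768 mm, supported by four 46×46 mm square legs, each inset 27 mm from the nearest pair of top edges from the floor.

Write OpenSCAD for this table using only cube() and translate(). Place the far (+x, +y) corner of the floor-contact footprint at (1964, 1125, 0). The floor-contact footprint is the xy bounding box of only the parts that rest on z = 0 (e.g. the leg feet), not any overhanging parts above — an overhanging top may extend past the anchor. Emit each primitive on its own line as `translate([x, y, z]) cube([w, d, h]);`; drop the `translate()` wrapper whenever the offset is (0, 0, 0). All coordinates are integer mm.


translate([204, 166, 740]) cube([1787, 986, 28]);
translate([231, 193, 0]) cube([46, 46, 740]);
translate([1918, 193, 0]) cube([46, 46, 740]);
translate([231, 1079, 0]) cube([46, 46, 740]);
translate([1918, 1079, 0]) cube([46, 46, 740]);


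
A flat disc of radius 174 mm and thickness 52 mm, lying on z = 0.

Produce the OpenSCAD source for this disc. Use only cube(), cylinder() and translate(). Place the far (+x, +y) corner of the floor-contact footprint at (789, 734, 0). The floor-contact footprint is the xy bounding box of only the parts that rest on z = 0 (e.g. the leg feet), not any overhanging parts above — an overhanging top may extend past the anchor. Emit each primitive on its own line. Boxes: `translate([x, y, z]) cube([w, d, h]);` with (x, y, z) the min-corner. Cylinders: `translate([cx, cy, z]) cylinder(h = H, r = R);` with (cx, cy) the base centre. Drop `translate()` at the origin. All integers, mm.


translate([615, 560, 0]) cylinder(h = 52, r = 174);


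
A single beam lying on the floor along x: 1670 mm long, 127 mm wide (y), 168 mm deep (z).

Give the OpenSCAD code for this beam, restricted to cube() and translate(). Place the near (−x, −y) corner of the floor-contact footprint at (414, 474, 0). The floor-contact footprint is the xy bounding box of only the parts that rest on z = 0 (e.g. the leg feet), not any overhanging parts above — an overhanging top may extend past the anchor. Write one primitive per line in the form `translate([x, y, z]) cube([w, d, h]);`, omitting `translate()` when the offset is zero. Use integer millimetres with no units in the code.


translate([414, 474, 0]) cube([1670, 127, 168]);


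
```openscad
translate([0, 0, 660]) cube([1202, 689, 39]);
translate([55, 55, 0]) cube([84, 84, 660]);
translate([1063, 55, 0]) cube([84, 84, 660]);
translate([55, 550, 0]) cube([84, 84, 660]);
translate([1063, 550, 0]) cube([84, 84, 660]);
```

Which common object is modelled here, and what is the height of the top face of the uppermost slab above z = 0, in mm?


A table. The table height is 699 mm.

A 1202×689×39 slab sits at z = 660 on four 84 mm square posts — a table. The top surface is at 660 + 39 = 699 mm.


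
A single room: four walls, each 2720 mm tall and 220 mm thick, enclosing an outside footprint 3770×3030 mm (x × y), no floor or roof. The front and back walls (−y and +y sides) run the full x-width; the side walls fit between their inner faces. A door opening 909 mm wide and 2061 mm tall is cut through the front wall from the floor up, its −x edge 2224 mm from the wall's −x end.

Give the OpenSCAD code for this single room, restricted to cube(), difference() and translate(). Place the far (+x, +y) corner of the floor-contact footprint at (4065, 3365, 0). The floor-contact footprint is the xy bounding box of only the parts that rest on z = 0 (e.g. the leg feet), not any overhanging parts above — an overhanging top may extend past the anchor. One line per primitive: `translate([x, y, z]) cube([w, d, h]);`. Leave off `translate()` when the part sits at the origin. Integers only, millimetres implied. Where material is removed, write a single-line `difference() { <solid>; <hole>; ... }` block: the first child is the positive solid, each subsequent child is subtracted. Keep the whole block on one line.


difference() { translate([295, 335, 0]) cube([3770, 220, 2720]); translate([2519, 335, 0]) cube([909, 220, 2061]); }
translate([295, 3145, 0]) cube([3770, 220, 2720]);
translate([295, 555, 0]) cube([220, 2590, 2720]);
translate([3845, 555, 0]) cube([220, 2590, 2720]);


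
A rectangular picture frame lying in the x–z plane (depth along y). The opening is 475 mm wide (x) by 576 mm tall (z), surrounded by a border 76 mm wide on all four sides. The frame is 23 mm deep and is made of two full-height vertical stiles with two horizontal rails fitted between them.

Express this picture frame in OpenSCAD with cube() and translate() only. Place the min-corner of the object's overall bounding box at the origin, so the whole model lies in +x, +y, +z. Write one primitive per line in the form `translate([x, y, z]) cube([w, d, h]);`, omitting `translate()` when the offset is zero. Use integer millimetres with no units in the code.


cube([76, 23, 728]);
translate([551, 0, 0]) cube([76, 23, 728]);
translate([76, 0, 0]) cube([475, 23, 76]);
translate([76, 0, 652]) cube([475, 23, 76]);


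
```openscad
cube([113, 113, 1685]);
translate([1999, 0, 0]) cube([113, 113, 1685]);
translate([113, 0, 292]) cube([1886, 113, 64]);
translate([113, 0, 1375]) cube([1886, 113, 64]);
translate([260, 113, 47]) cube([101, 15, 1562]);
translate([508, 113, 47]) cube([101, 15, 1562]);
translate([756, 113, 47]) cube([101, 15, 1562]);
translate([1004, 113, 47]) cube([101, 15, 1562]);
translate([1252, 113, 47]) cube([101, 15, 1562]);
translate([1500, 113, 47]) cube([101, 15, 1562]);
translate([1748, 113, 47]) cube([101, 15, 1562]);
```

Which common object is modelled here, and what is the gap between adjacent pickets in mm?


A fence section. The picket gap is 147 mm.

Two posts, two rails, 7 pickets — a fence section. Span 1886 mm holds 7 pickets of 101 mm with 8 equal gaps: ⌊(1886 − 7·101) / 8⌋ = 147 mm.


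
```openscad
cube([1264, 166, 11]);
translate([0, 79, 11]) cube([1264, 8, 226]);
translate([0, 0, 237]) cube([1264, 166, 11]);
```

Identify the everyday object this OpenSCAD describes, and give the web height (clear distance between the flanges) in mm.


An I-beam. The web height is 226 mm.

Two wide flanges with a thin centred web — an I-beam. Overall 248 mm minus two 11 mm flanges gives a web of 248 − 2·11 = 226 mm.


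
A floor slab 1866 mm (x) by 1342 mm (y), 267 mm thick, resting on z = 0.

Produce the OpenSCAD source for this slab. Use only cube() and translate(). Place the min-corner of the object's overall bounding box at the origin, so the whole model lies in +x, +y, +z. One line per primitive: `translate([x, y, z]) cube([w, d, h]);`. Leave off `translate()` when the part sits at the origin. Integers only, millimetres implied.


cube([1866, 1342, 267]);


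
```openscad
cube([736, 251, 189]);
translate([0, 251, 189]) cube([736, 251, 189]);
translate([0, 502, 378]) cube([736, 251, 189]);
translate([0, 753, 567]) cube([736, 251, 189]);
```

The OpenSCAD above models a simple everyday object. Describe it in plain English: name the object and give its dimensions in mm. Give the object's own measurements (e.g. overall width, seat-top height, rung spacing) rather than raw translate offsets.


A straight staircase of 4 solid steps. Each step is 736 mm wide (x), 251 mm deep (y, the going) and 189 mm tall (the rise). The first step rests on the floor; each subsequent step sits one going further in +y and one rise higher in +z, directly behind and above the previous step with no overlap.


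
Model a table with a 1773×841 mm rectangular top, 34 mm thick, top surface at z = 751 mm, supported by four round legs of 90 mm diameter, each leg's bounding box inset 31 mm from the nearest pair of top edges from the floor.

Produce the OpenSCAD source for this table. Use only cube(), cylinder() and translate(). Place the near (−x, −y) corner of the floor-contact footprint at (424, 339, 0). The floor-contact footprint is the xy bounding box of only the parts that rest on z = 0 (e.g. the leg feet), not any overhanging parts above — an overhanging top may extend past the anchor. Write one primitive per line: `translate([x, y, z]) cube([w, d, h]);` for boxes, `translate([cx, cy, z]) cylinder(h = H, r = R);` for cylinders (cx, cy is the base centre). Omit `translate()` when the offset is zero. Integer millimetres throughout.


// leg_h = 751 - 34 = 717
translate([393, 308, 717]) cube([1773, 841, 34]);
translate([469, 384, 0]) cylinder(h = 717, r = 45);
translate([2090, 384, 0]) cylinder(h = 717, r = 45);
translate([469, 1073, 0]) cylinder(h = 717, r = 45);
translate([2090, 1073, 0]) cylinder(h = 717, r = 45);


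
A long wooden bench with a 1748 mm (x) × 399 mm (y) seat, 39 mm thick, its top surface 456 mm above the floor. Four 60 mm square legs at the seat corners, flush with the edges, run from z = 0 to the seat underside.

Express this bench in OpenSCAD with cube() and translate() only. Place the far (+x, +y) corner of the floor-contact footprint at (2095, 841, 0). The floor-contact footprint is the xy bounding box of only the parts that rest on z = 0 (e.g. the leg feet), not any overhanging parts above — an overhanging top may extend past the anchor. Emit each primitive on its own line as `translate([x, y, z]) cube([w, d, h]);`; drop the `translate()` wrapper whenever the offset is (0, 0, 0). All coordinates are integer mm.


translate([347, 442, 417]) cube([1748, 399, 39]);
translate([347, 442, 0]) cube([60, 60, 417]);
translate([347, 781, 0]) cube([60, 60, 417]);
translate([2035, 442, 0]) cube([60, 60, 417]);
translate([2035, 781, 0]) cube([60, 60, 417]);


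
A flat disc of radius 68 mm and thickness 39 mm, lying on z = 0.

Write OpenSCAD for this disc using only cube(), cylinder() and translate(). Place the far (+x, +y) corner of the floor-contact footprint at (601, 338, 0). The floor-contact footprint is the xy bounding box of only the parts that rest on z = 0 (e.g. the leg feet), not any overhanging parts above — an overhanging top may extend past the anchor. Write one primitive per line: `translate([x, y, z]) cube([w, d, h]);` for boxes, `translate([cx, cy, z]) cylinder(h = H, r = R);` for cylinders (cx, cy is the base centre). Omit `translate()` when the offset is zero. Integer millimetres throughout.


translate([533, 270, 0]) cylinder(h = 39, r = 68);


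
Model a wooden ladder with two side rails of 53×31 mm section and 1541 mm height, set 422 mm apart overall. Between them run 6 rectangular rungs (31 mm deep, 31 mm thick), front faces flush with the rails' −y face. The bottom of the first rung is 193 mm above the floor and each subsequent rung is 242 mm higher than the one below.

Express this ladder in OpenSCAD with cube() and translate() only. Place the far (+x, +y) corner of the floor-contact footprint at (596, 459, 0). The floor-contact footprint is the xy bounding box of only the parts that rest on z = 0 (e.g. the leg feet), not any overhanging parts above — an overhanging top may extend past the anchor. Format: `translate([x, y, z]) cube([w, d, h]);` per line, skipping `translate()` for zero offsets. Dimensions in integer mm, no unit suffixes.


// rung span = 422 - 2*53 = 316
// rung[k] z = 193 + k*242
translate([174, 428, 0]) cube([53, 31, 1541]);
translate([543, 428, 0]) cube([53, 31, 1541]);
translate([227, 428, 193]) cube([316, 31, 31]);
translate([227, 428, 435]) cube([316, 31, 31]);
translate([227, 428, 677]) cube([316, 31, 31]);
translate([227, 428, 919]) cube([316, 31, 31]);
translate([227, 428, 1161]) cube([316, 31, 31]);
translate([227, 428, 1403]) cube([316, 31, 31]);


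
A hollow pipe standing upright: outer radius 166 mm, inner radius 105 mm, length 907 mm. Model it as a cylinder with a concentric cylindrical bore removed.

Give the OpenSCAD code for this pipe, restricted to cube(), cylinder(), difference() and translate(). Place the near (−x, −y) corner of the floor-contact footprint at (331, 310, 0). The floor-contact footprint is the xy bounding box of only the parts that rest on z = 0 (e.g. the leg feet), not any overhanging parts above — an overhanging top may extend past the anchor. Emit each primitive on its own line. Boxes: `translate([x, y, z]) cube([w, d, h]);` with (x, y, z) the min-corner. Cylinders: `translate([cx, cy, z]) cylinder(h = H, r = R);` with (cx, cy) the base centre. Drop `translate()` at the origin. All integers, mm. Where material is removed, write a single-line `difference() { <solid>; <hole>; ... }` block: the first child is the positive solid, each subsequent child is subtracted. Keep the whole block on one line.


difference() { translate([497, 476, 0]) cylinder(h = 907, r = 166); translate([497, 476, 0]) cylinder(h = 907, r = 105); }


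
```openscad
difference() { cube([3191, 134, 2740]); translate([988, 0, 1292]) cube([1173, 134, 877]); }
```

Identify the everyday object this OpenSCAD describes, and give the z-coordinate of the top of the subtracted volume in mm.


A wall with a window opening. The window head height is 2169 mm.

A wall with a rectangular opening subtracted — a window. Sill at z = 1292, opening 877 mm tall, so the head is at 1292 + 877 = 2169 mm.


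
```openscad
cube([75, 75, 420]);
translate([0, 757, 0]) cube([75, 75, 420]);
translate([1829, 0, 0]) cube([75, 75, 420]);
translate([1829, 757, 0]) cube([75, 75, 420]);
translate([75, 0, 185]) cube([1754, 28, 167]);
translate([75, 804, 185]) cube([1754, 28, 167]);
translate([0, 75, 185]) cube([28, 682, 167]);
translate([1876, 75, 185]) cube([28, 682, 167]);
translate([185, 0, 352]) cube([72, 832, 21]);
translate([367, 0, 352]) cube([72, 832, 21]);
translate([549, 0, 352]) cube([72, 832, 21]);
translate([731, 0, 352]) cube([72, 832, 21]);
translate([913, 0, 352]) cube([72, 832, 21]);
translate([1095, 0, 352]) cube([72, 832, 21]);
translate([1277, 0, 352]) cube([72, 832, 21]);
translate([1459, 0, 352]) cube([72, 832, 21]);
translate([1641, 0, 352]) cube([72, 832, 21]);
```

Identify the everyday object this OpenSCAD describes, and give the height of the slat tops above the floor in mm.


A bed frame. The slat-top height is 373 mm.

Four posts, four rails, and a row of slats — a bed frame. Slats sit on the rails at z = 185 + 167 = 352; with slat thickness 21, the top is 373 mm.


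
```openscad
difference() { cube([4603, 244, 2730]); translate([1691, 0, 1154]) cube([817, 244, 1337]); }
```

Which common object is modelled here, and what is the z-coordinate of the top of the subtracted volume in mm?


A wall with a window opening. The window head height is 2491 mm.

A wall with a rectangular opening subtracted — a window. Sill at z = 1154, opening 1337 mm tall, so the head is at 1154 + 1337 = 2491 mm.


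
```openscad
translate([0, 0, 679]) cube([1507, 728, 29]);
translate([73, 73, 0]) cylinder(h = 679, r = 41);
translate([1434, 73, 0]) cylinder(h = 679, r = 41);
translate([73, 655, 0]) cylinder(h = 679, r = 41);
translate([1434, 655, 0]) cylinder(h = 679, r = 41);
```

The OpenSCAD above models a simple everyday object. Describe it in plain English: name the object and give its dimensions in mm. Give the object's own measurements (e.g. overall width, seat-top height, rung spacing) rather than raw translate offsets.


A table: top 1507 mm (x) × 728 mm (y), 29 mm thick, upper face at z = 708 mm, on four round legs of 82 mm diameter, each leg's bounding box inset 32 mm from the nearest pair of top edges from z = 0 to the bottom of the top.


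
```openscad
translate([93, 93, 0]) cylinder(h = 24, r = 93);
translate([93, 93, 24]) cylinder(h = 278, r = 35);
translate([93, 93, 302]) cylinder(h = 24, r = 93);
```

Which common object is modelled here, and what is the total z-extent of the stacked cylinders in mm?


A spool. The overall height is 326 mm.

Three coaxial cylinders, large–small–large — a spool. Two 24 mm flanges and a 278 mm core give 24 + 278 + 24 = 326 mm.


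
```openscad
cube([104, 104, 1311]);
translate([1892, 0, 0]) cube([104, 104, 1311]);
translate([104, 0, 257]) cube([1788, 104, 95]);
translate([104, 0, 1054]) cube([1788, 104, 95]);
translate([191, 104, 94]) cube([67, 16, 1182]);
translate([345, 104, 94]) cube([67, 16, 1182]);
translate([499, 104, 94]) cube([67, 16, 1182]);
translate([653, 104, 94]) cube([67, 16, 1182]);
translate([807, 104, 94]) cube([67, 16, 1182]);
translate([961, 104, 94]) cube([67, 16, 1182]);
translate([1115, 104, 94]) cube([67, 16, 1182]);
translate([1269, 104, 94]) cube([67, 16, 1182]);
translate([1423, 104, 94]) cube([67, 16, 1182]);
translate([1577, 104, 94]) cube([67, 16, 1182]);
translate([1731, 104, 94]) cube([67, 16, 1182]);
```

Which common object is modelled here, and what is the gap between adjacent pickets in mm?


A fence section. The picket gap is 87 mm.

Two posts, two rails, 11 pickets — a fence section. Span 1788 mm holds 11 pickets of 67 mm with 12 equal gaps: ⌊(1788 − 11·67) / 12⌋ = 87 mm.


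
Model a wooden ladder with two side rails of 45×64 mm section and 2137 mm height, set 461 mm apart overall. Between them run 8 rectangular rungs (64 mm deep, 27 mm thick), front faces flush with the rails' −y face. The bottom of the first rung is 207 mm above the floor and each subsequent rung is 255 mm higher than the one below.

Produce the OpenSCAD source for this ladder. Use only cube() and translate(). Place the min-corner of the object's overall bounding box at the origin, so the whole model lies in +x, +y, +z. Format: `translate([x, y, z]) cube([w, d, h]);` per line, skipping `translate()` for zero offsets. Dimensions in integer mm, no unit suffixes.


cube([45, 64, 2137]);
translate([416, 0, 0]) cube([45, 64, 2137]);
translate([45, 0, 207]) cube([371, 64, 27]);
translate([45, 0, 462]) cube([371, 64, 27]);
translate([45, 0, 717]) cube([371, 64, 27]);
translate([45, 0, 972]) cube([371, 64, 27]);
translate([45, 0, 1227]) cube([371, 64, 27]);
translate([45, 0, 1482]) cube([371, 64, 27]);
translate([45, 0, 1737]) cube([371, 64, 27]);
translate([45, 0, 1992]) cube([371, 64, 27]);


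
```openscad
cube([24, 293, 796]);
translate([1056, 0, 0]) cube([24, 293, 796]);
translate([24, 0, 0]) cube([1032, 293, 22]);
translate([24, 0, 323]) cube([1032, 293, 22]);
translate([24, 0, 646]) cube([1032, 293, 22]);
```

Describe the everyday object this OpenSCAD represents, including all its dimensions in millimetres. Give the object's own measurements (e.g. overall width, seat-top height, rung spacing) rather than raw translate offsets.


An open bookshelf. Two side panels, each 24 mm thick, 293 mm deep and 796 mm tall, stand 1080 mm apart (outside-to-outside). Between them sit 3 shelves, each 22 mm thick and 293 mm deep, spanning the full gap between the sides. The bottom shelf rests on the floor (its underside at z = 0) and the clear gap between one shelf's top and the next shelf's underside is 301 mm.


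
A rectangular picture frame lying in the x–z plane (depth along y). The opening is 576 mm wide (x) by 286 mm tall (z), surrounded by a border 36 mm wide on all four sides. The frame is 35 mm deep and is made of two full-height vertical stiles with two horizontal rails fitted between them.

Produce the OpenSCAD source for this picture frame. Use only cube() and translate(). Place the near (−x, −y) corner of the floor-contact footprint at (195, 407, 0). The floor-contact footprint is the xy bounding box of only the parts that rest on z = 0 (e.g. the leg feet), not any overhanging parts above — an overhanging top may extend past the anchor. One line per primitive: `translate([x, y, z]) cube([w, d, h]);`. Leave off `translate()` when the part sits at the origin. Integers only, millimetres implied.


translate([195, 407, 0]) cube([36, 35, 358]);
translate([807, 407, 0]) cube([36, 35, 358]);
translate([231, 407, 0]) cube([576, 35, 36]);
translate([231, 407, 322]) cube([576, 35, 36]);


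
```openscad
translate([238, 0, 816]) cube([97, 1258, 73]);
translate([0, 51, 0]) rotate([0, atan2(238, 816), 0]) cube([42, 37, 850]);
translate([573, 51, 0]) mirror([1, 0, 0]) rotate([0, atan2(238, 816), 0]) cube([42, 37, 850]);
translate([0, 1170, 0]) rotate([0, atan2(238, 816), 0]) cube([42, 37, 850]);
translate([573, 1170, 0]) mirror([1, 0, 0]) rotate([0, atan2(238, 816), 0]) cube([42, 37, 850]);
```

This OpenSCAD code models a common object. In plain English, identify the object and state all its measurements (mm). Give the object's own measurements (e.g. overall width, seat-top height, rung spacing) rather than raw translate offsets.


A sawhorse. A 97×1258×73 mm beam (x, y, z) sits on two A-frame leg pairs. Each pair is two raked legs of 42×37 mm section (37 mm along y) splaying symmetrically in x. Each leg rises 816 mm vertically over 238 mm of horizontal reach and is 850 mm long along its own axis. Every leg's outer bottom edge rests on the floor and its outer top edge meets a bottom edge of the beam — the left legs (tilting toward +x) meet the beam's −x bottom edge, the right legs (their mirror images, tilting toward −x) meet its +x bottom edge — so the leg tops tuck under the beam, the beam's underside is 816 mm above the floor, and the feet are 573 mm apart outside-to-outside with the beam centred between them. The two leg pairs are set in 51 mm from either end of the beam.
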